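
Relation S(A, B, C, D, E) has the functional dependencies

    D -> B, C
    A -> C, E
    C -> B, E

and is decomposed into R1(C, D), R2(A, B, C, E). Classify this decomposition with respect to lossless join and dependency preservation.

lossy but dependency-preserving

Lossless test: (C)⁺ = {B, C, E}, which is a superkey of neither fragment — lossy.
Dependency preservation: D → B, C is not contained in any single fragment, but the restricted closure of its left-hand side across the fragments still reaches the right-hand side; the remaining FDs each lie inside some fragment. All dependencies are preserved.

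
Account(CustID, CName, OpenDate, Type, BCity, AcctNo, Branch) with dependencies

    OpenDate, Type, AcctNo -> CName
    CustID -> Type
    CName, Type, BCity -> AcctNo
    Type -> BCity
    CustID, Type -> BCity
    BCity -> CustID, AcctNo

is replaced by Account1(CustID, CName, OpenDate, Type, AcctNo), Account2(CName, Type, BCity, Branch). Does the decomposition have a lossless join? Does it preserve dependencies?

lossy but dependency-preserving

Lossless test: (CName, Type)⁺ = {CustID, CName, Type, BCity, AcctNo}, which is a superkey of neither fragment — lossy.
Dependency preservation: CName, Type, BCity → AcctNo; CustID, Type → BCity; BCity → CustID, AcctNo are not contained in any single fragment, but the restricted closure of each left-hand side across the fragments still reaches the right-hand side; the remaining FDs each lie inside some fragment. All dependencies are preserved.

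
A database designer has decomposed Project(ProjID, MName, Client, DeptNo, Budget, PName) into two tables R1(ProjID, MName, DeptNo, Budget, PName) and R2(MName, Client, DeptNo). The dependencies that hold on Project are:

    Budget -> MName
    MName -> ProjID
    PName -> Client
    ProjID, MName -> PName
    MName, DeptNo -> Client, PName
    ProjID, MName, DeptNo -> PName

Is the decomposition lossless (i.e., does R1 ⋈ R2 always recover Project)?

Common attributes: R1 ∩ R2 = {MName, DeptNo}.
Closure of {MName, DeptNo}: MName → ProjID applies, adding ProjID; ProjID, MName → PName applies, adding PName; MName, DeptNo → Client, PName applies, adding Client. So (MName, DeptNo)⁺ = {ProjID, MName, Client, DeptNo, PName}.
This closure contains every attribute of R2, so R1 ∩ R2 → R2. The join is lossless.

Yes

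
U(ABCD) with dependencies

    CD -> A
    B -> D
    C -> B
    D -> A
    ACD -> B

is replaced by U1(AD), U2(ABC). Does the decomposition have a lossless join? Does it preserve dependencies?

lossy and not dependency-preserving

Lossless test: (A)⁺ = {A}, which is a superkey of neither fragment — lossy.
Dependency preservation: the restricted closure of {B} across the fragments never reaches {D}, so B → D cannot be enforced without a join — not preserved.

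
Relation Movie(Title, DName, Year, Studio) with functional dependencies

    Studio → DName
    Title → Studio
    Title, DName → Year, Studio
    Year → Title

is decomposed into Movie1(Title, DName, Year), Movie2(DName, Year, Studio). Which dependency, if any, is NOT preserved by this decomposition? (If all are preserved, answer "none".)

none

Studio → DName lies within Movie2.
Title → Studio: restricted closure across fragments reaches Studio.
Title, DName → Year, Studio: restricted closure across fragments reaches Year, Studio.
Year → Title lies within Movie1.
Every dependency is enforceable on the fragments, so the decomposition is dependency-preserving.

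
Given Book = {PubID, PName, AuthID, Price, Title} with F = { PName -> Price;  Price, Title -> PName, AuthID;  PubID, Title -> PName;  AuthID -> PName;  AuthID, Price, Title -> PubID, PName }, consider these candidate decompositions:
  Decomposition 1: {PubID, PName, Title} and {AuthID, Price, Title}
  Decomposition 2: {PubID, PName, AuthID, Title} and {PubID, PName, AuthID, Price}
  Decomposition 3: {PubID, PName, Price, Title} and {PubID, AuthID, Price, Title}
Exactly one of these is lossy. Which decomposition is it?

Decomposition 1

Decomposition 1: common = {Title}, closure = {Title} → lossy.
Decomposition 2: common = {PubID, PName, AuthID}, closure = {PubID, PName, AuthID, Price} → lossless.
Decomposition 3: common = {PubID, Price, Title}, closure = {PubID, PName, AuthID, Price, Title} → lossless.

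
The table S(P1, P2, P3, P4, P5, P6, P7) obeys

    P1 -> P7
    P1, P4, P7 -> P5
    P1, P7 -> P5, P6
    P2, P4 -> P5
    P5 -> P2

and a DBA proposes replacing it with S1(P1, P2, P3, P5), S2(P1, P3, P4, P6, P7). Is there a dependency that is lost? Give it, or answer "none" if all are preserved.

P2, P4 -> P5

Check P2, P4 → P5: no single fragment contains all of {P2, P4, P5}, and the restricted closure of {P2, P4} across the fragments never reaches {P5}.
P1 → P7 is preserved.
P1, P4, P7 → P5 is preserved.
P1, P7 → P5, P6 is preserved.
P5 → P2 is preserved.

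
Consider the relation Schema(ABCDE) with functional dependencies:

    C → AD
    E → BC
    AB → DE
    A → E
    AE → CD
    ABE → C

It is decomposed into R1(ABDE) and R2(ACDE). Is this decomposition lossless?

Yes

Common attributes: R1 ∩ R2 = {ADE}.
Closure of {ADE}: E → BC applies, adding BC. So (ADE)⁺ = {ABCDE}.
This closure contains every attribute of R1, so R1 ∩ R2 → R1. The join is lossless.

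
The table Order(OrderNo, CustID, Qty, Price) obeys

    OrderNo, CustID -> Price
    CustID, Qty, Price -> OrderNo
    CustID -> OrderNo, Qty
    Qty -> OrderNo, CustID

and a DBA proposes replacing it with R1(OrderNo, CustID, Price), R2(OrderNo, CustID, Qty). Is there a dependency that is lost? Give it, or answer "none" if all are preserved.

none

OrderNo, CustID → Price lies within R1.
CustID, Qty, Price → OrderNo: restricted closure across fragments reaches OrderNo.
CustID → OrderNo, Qty lies within R2.
Qty → OrderNo, CustID lies within R2.
Every dependency is enforceable on the fragments, so the decomposition is dependency-preserving.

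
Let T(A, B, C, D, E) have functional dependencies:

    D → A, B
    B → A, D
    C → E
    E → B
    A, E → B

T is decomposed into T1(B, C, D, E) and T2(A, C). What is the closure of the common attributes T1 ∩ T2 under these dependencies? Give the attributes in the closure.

T1 ∩ T2 = {C}.
C → E applies, adding E
E → B applies, adding B
B → A, D applies, adding A, D
Closure: {A, B, C, D, E}.

A, B, C, D, E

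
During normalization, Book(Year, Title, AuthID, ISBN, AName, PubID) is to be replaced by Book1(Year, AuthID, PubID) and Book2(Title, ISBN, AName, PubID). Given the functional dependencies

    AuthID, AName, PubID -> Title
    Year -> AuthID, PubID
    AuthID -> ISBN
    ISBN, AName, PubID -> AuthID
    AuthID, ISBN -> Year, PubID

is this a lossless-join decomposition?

Common attributes: Book1 ∩ Book2 = {PubID}.
No dependency enlarges {PubID}, so (PubID)⁺ = {PubID}.
The closure contains neither all of Book1 = {Year, AuthID, PubID} nor all of Book2 = {Title, ISBN, AName, PubID}, so the common attributes are not a superkey of either fragment. The join is lossy.

No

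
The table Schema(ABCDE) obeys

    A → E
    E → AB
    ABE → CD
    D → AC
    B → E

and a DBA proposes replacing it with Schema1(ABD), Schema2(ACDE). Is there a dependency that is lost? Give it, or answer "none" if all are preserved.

none

A → E lies within Schema2.
E → AB: restricted closure across fragments reaches AB.
ABE → CD: restricted closure across fragments reaches CD.
D → AC lies within Schema2.
B → E: restricted closure across fragments reaches E.
Every dependency is enforceable on the fragments, so the decomposition is dependency-preserving.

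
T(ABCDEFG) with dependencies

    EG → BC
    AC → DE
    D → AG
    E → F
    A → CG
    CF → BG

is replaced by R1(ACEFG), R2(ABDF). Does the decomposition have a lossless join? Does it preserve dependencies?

lossless but not dependency-preserving

Lossless test: (AF)⁺ = {ABCDEFG}, which contains all of one fragment — lossless.
Dependency preservation: the restricted closure of {EG} across the fragments never reaches {BC}, so EG → BC cannot be enforced without a join — not preserved.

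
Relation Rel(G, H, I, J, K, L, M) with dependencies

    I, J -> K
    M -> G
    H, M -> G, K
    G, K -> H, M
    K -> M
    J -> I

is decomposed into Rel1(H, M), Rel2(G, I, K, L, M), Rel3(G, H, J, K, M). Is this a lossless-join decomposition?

Chase test. Columns are G, H, I, J, K, L, M; row i has aⱼ where attribute j ∈ Reli, else bᵢⱼ.
Initial tableau (one row per fragment):
  row 1: b11 a2 b13 b14 b15 b16 a7
  row 2: a1 b22 a3 b24 a5 a6 a7
  row 3: a1 a2 b33 a4 a5 b36 a7
Rows 1 and 2 agree on M; apply M→G and equate their G entries.
Rows 1 and 3 agree on H, M; apply H, M→G, K and equate their G, K entries.
Rows 1 and 2 agree on G, K; apply G, K→H, M and equate their H, M entries.
No row becomes fully distinguished — the join is lossy.

No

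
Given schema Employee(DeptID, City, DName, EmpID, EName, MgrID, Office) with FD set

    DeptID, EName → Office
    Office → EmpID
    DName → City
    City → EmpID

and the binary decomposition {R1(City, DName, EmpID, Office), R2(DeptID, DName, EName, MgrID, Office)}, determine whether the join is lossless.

Common attributes: R1 ∩ R2 = {DName, Office}.
Closure of {DName, Office}: Office → EmpID applies, adding EmpID; DName → City applies, adding City. So (DName, Office)⁺ = {City, DName, EmpID, Office}.
This closure contains every attribute of R1, so R1 ∩ R2 → R1. The join is lossless.

Yes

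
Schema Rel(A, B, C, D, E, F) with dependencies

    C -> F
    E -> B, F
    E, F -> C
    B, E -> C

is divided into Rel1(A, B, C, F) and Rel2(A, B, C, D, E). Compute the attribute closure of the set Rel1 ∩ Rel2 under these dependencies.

A, B, C, F

Rel1 ∩ Rel2 = {A, B, C}.
C → F applies, adding F
Closure: {A, B, C, F}.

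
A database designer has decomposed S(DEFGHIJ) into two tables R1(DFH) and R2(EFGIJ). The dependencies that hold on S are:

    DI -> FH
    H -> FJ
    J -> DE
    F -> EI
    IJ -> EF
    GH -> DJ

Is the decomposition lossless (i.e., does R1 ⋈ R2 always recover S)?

Common attributes: R1 ∩ R2 = {F}.
Closure of {F}: F → EI applies, adding EI. So (F)⁺ = {EFI}.
The closure contains neither all of R1 = {DFH} nor all of R2 = {EFGIJ}, so the common attributes are not a superkey of either fragment. The join is lossy.

No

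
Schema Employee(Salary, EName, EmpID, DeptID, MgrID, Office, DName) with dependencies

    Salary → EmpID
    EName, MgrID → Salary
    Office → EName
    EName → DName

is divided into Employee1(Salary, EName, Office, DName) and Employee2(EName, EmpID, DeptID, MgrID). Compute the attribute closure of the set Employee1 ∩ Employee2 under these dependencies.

Employee1 ∩ Employee2 = {EName}.
EName → DName applies, adding DName
Closure: {EName, DName}.

EName, DName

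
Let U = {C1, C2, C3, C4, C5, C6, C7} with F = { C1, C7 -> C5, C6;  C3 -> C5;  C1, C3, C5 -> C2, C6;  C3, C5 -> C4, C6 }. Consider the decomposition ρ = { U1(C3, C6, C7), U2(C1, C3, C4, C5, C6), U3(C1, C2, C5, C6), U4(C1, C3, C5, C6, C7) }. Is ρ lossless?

Chase test. Columns are C1, C2, C3, C4, C5, C6, C7; row i has aⱼ where attribute j ∈ Ui, else bᵢⱼ.
Initial tableau (one row per fragment):
  row 1: b11 b12 a3 b14 b15 a6 a7
  row 2: a1 b22 a3 a4 a5 a6 b27
  row 3: a1 a2 b33 b34 a5 a6 b37
  row 4: a1 b42 a3 b44 a5 a6 a7
Rows 1 and 2 agree on C3; apply C3→C5 and equate their C5 entries.
Rows 2 and 4 agree on C1, C3, C5; apply C1, C3, C5→C2, C6 and equate their C2, C6 entries.
Rows 1 and 2 agree on C3, C5; apply C3, C5→C4, C6 and equate their C4, C6 entries.
Rows 1 and 4 agree on C3, C5; apply C3, C5→C4, C6 and equate their C4, C6 entries.
No row becomes fully distinguished — the join is lossy.

No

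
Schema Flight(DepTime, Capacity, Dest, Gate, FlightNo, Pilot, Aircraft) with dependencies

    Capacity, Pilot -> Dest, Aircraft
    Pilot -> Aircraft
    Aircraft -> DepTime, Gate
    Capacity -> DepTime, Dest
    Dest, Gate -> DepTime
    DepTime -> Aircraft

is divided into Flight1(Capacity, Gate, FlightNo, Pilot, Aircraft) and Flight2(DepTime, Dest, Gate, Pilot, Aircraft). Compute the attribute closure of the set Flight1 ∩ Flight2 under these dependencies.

DepTime, Gate, Pilot, Aircraft

Flight1 ∩ Flight2 = {Gate, Pilot, Aircraft}.
Aircraft → DepTime, Gate applies, adding DepTime
Closure: {DepTime, Gate, Pilot, Aircraft}.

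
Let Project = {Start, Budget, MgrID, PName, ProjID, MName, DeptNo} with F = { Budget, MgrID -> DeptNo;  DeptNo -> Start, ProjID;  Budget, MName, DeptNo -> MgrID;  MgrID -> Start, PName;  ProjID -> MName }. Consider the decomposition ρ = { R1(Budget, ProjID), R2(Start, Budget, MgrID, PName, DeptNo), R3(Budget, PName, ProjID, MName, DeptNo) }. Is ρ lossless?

Chase test. Columns are Start, Budget, MgrID, PName, ProjID, MName, DeptNo; row i has aⱼ where attribute j ∈ Ri, else bᵢⱼ.
Initial tableau (one row per fragment):
  row 1: b11 a2 b13 b14 a5 b16 b17
  row 2: a1 a2 a3 a4 b25 b26 a7
  row 3: b31 a2 b33 a4 a5 a6 a7
Rows 2 and 3 agree on DeptNo; apply DeptNo→Start, ProjID and equate their Start, ProjID entries.
Rows 1 and 2 agree on ProjID; apply ProjID→MName and equate their MName entries.
Rows 1 and 3 agree on ProjID; apply ProjID→MName and equate their MName entries.
Rows 2 and 3 agree on Budget, MName, DeptNo; apply Budget, MName, DeptNo→MgrID and equate their MgrID entries.
Row 2 is now all distinguished symbols — the join is lossless.

Yes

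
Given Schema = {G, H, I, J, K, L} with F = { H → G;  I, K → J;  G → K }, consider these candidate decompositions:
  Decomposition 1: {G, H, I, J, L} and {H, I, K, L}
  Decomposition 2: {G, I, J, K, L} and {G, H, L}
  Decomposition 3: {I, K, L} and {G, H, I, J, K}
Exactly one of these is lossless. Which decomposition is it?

Decomposition 1: common = {H, I, L}, closure = {G, H, I, J, K, L} → lossless.
Decomposition 2: common = {G, L}, closure = {G, K, L} → lossy.
Decomposition 3: common = {I, K}, closure = {I, J, K} → lossy.

Decomposition 1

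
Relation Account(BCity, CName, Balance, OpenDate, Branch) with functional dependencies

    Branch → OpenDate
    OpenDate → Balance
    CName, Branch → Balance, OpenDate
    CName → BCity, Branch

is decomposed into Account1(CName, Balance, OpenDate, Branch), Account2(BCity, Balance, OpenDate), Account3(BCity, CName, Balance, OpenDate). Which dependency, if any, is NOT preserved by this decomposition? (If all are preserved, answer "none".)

none

Branch → OpenDate lies within Account1.
OpenDate → Balance lies within Account1.
CName, Branch → Balance, OpenDate lies within Account1.
CName → BCity, Branch: restricted closure across fragments reaches BCity, Branch.
Every dependency is enforceable on the fragments, so the decomposition is dependency-preserving.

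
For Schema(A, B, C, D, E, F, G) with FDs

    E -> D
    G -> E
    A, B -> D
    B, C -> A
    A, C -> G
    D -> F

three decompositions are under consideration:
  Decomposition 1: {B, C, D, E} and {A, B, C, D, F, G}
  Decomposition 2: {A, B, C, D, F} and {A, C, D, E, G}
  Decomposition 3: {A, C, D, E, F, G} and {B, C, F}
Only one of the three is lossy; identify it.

Decomposition 1: common = {B, C, D}, closure = {A, B, C, D, E, F, G} → lossless.
Decomposition 2: common = {A, C, D}, closure = {A, C, D, E, F, G} → lossless.
Decomposition 3: common = {C, F}, closure = {C, F} → lossy.

Decomposition 3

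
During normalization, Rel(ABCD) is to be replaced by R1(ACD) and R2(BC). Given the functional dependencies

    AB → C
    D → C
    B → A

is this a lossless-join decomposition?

Common attributes: R1 ∩ R2 = {C}.
No dependency enlarges {C}, so (C)⁺ = {C}.
The closure contains neither all of R1 = {ACD} nor all of R2 = {BC}, so the common attributes are not a superkey of either fragment. The join is lossy.

No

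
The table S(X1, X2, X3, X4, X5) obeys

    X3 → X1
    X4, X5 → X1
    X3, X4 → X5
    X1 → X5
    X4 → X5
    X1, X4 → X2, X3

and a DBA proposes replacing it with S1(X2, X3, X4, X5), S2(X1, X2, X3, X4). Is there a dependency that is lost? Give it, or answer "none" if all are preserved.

X1 → X5

Check X1 → X5: no single fragment contains all of {X1, X5}, and the restricted closure of {X1} across the fragments never reaches {X5}.
X3 → X1 is preserved.
X4, X5 → X1 is preserved.
X3, X4 → X5 is preserved.
X4 → X5 is preserved.
X1, X4 → X2, X3 is preserved.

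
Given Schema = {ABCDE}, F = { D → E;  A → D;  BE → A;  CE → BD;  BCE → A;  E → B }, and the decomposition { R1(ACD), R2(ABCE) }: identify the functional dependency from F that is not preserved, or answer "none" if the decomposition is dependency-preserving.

none

D → E: restricted closure across fragments reaches E.
A → D lies within R1.
BE → A lies within R2.
CE → BD: restricted closure across fragments reaches BD.
BCE → A lies within R2.
E → B lies within R2.
Every dependency is enforceable on the fragments, so the decomposition is dependency-preserving.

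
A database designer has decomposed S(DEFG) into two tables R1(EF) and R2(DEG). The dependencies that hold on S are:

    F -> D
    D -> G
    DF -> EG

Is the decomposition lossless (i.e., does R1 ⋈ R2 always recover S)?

No

Common attributes: R1 ∩ R2 = {E}.
No dependency enlarges {E}, so (E)⁺ = {E}.
The closure contains neither all of R1 = {EF} nor all of R2 = {DEG}, so the common attributes are not a superkey of either fragment. The join is lossy.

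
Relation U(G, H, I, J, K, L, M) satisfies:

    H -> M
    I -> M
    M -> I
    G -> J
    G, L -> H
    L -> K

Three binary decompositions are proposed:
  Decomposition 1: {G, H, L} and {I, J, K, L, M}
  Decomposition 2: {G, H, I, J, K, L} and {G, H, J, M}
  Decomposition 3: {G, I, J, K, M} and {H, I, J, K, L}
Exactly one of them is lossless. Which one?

Decomposition 1: common = {L}, closure = {K, L} → lossy.
Decomposition 2: common = {G, H, J}, closure = {G, H, I, J, M} → lossless.
Decomposition 3: common = {I, J, K}, closure = {I, J, K, M} → lossy.

Decomposition 2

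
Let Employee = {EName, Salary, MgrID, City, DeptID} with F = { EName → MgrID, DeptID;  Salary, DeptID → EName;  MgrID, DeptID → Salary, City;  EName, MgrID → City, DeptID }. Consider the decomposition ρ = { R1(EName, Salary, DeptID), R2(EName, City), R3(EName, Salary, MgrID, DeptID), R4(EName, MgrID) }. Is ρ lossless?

Yes

Chase test. Columns are EName, Salary, MgrID, City, DeptID; row i has aⱼ where attribute j ∈ Ri, else bᵢⱼ.
Initial tableau (one row per fragment):
  row 1: a1 a2 b13 b14 a5
  row 2: a1 b22 b23 a4 b25
  row 3: a1 a2 a3 b34 a5
  row 4: a1 b42 a3 b44 b45
Rows 1 and 2 agree on EName; apply EName→MgrID, DeptID and equate their MgrID, DeptID entries.
Rows 1 and 3 agree on EName; apply EName→MgrID, DeptID and equate their MgrID, DeptID entries.
Rows 1 and 4 agree on EName; apply EName→MgrID, DeptID and equate their MgrID, DeptID entries.
Rows 1 and 2 agree on MgrID, DeptID; apply MgrID, DeptID→Salary, City and equate their Salary, City entries.
Rows 1 and 3 agree on MgrID, DeptID; apply MgrID, DeptID→Salary, City and equate their Salary, City entries.
Rows 1 and 4 agree on MgrID, DeptID; apply MgrID, DeptID→Salary, City and equate their Salary, City entries.
Row 1 is now all distinguished symbols — the join is lossless.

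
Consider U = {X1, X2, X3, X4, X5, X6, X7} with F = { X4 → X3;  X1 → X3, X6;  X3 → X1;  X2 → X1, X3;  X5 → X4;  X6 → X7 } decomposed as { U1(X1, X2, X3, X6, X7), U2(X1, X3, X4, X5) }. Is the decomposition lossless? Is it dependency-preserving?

Lossless test: (X1, X3)⁺ = {X1, X3, X6, X7}, which is a superkey of neither fragment — lossy.
Dependency preservation: every FD's attributes lie within a single fragment, so each can be enforced locally — preserved.

lossy but dependency-preserving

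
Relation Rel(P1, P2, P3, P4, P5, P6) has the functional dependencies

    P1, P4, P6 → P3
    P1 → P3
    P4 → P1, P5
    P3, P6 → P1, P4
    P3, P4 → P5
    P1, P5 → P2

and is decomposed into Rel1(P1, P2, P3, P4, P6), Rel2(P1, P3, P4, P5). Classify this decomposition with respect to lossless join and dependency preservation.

lossless but not dependency-preserving

Lossless test: (P1, P3, P4)⁺ = {P1, P2, P3, P4, P5}, which contains all of one fragment — lossless.
Dependency preservation: the restricted closure of {P1, P5} across the fragments never reaches {P2}, so P1, P5 → P2 cannot be enforced without a join — not preserved.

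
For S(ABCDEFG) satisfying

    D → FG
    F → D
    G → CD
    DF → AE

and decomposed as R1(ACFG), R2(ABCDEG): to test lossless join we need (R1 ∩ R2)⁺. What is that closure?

R1 ∩ R2 = {ACG}.
G → CD applies, adding D
D → FG applies, adding F
DF → AE applies, adding E
Closure: {ACDEFG}.

ACDEFG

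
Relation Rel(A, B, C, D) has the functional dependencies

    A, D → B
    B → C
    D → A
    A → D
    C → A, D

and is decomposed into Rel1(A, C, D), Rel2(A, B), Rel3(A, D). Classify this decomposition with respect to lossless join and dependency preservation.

lossless and dependency-preserving

Lossless test (chase): Rows 1 and 3 agree on A, D; apply A, D→B and equate their B entries. Rows 1 and 3 agree on B; apply B→C and equate their C entries. Rows 1 and 2 agree on A; apply A→D and equate their D entries. Rows 1 and 2 agree on A, D; apply A, D→B and equate their B entries. Rows 1 and 2 agree on B; apply B→C and equate their C entries. Row 1 is now all distinguished symbols — the join is lossless.
Dependency preservation: A, D → B; B → C are not contained in any single fragment, but the restricted closure of each left-hand side across the fragments still reaches the right-hand side; the remaining FDs each lie inside some fragment. All dependencies are preserved.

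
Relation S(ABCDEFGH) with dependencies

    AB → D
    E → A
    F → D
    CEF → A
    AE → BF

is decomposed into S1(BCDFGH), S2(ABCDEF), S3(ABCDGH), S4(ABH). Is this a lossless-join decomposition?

No

Chase test. Columns are ABCDEFGH; row i has aⱼ where attribute j ∈ Si, else bᵢⱼ.
Initial tableau (one row per fragment):
  row 1: b11 a2 a3 a4 b15 a6 a7 a8
  row 2: a1 a2 a3 a4 a5 a6 b27 b28
  row 3: a1 a2 a3 a4 b35 b36 a7 a8
  row 4: a1 a2 b43 b44 b45 b46 b47 a8
Rows 2 and 4 agree on AB; apply AB→D and equate their D entries.
No row becomes fully distinguished — the join is lossy.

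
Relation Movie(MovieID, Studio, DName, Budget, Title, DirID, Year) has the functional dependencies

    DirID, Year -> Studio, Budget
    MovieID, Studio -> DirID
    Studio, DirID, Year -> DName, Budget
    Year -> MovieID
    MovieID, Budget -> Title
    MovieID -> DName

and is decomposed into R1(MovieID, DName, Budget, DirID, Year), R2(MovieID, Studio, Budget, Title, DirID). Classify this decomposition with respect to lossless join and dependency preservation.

lossy and not dependency-preserving

Lossless test: (MovieID, Budget, DirID)⁺ = {MovieID, DName, Budget, Title, DirID}, which is a superkey of neither fragment — lossy.
Dependency preservation: the restricted closure of {DirID, Year} across the fragments never reaches {Studio, Budget}, so DirID, Year → Studio, Budget cannot be enforced without a join — not preserved.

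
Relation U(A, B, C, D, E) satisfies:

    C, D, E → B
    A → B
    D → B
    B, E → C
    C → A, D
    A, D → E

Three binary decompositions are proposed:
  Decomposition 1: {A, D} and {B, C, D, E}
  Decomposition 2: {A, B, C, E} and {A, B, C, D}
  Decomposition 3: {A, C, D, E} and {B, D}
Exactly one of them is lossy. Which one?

Decomposition 1: common = {D}, closure = {B, D} → lossy.
Decomposition 2: common = {A, B, C}, closure = {A, B, C, D, E} → lossless.
Decomposition 3: common = {D}, closure = {B, D} → lossless.

Decomposition 1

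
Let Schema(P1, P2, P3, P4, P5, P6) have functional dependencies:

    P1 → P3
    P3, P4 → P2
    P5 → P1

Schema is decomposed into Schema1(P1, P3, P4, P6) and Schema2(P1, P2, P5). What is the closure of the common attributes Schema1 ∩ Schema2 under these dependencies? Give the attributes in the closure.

P1, P3

Schema1 ∩ Schema2 = {P1}.
P1 → P3 applies, adding P3
Closure: {P1, P3}.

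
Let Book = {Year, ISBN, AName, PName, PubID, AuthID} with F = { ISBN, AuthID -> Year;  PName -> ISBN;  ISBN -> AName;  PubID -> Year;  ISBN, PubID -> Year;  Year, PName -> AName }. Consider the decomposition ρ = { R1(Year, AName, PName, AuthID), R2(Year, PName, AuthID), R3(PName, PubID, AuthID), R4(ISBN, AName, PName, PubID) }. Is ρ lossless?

Yes

Chase test. Columns are Year, ISBN, AName, PName, PubID, AuthID; row i has aⱼ where attribute j ∈ Ri, else bᵢⱼ.
Initial tableau (one row per fragment):
  row 1: a1 b12 a3 a4 b15 a6
  row 2: a1 b22 b23 a4 b25 a6
  row 3: b31 b32 b33 a4 a5 a6
  row 4: b41 a2 a3 a4 a5 b46
Rows 1 and 2 agree on PName; apply PName→ISBN and equate their ISBN entries.
Rows 1 and 3 agree on PName; apply PName→ISBN and equate their ISBN entries.
Rows 1 and 4 agree on PName; apply PName→ISBN and equate their ISBN entries.
Rows 1 and 2 agree on ISBN; apply ISBN→AName and equate their AName entries.
Rows 1 and 3 agree on ISBN; apply ISBN→AName and equate their AName entries.
Rows 3 and 4 agree on PubID; apply PubID→Year and equate their Year entries.
Rows 1 and 3 agree on ISBN, AuthID; apply ISBN, AuthID→Year and equate their Year entries.
Row 3 is now all distinguished symbols — the join is lossless.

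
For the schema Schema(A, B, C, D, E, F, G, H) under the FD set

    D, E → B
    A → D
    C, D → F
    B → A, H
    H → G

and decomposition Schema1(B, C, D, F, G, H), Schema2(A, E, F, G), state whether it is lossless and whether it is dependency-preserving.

lossy and not dependency-preserving

Lossless test: (F, G)⁺ = {F, G}, which is a superkey of neither fragment — lossy.
Dependency preservation: the restricted closure of {D, E} across the fragments never reaches {B}, so D, E → B cannot be enforced without a join — not preserved.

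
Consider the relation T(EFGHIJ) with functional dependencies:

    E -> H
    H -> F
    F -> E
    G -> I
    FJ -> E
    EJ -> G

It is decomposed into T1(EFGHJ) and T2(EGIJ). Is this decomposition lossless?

Common attributes: T1 ∩ T2 = {EGJ}.
Closure of {EGJ}: E → H applies, adding H; H → F applies, adding F; G → I applies, adding I. So (EGJ)⁺ = {EFGHIJ}.
This closure contains every attribute of T1, so T1 ∩ T2 → T1. The join is lossless.

Yes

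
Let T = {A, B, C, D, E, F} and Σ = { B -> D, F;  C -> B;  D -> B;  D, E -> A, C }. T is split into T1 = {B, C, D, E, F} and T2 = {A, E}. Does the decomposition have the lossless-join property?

No

Common attributes: T1 ∩ T2 = {E}.
No dependency enlarges {E}, so (E)⁺ = {E}.
The closure contains neither all of T1 = {B, C, D, E, F} nor all of T2 = {A, E}, so the common attributes are not a superkey of either fragment. The join is lossy.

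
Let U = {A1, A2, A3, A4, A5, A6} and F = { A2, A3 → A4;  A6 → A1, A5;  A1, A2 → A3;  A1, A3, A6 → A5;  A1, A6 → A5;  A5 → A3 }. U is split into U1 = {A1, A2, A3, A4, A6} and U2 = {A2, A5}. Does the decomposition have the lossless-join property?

Common attributes: U1 ∩ U2 = {A2}.
No dependency enlarges {A2}, so (A2)⁺ = {A2}.
The closure contains neither all of U1 = {A1, A2, A3, A4, A6} nor all of U2 = {A2, A5}, so the common attributes are not a superkey of either fragment. The join is lossy.

No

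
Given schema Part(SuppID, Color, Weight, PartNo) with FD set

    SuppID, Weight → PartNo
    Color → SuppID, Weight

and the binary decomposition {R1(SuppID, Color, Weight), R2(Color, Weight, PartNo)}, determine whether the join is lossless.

Common attributes: R1 ∩ R2 = {Color, Weight}.
Closure of {Color, Weight}: Color → SuppID, Weight applies, adding SuppID; SuppID, Weight → PartNo applies, adding PartNo. So (Color, Weight)⁺ = {SuppID, Color, Weight, PartNo}.
This closure contains every attribute of R1, so R1 ∩ R2 → R1. The join is lossless.

Yes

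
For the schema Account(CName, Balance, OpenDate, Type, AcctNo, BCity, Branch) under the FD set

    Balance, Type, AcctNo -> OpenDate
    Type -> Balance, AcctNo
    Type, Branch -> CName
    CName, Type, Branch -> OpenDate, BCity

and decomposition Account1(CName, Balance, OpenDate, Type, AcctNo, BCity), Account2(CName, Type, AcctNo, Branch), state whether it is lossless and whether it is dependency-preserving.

lossy and not dependency-preserving

Lossless test: (CName, Type, AcctNo)⁺ = {CName, Balance, OpenDate, Type, AcctNo}, which is a superkey of neither fragment — lossy.
Dependency preservation: the restricted closure of {CName, Type, Branch} across the fragments never reaches {OpenDate, BCity}, so CName, Type, Branch → OpenDate, BCity cannot be enforced without a join — not preserved.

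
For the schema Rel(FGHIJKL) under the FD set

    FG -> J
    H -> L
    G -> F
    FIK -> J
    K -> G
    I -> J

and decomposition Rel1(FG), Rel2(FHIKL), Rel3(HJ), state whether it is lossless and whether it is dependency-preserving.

Lossless test (chase): Rows 2 and 3 agree on H; apply H→L and equate their L entries. No row becomes fully distinguished — the join is lossy.
Dependency preservation: the restricted closure of {FG} across the fragments never reaches {J}, so FG → J cannot be enforced without a join — not preserved.

lossy and not dependency-preserving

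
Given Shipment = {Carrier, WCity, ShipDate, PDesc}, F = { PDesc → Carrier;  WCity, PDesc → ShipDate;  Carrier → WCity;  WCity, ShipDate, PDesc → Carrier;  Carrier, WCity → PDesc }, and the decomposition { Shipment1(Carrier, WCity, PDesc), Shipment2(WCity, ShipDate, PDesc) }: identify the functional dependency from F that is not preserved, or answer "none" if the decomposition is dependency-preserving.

none

PDesc → Carrier lies within Shipment1.
WCity, PDesc → ShipDate lies within Shipment2.
Carrier → WCity lies within Shipment1.
WCity, ShipDate, PDesc → Carrier: restricted closure across fragments reaches Carrier.
Carrier, WCity → PDesc lies within Shipment1.
Every dependency is enforceable on the fragments, so the decomposition is dependency-preserving.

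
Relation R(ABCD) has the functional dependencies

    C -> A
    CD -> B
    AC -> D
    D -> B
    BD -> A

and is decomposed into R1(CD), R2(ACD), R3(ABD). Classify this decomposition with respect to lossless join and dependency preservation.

Lossless test (chase): Rows 1 and 2 agree on C; apply C→A and equate their A entries. Rows 1 and 2 agree on CD; apply CD→B and equate their B entries. Rows 1 and 3 agree on D; apply D→B and equate their B entries. Row 1 is now all distinguished symbols — the join is lossless.
Dependency preservation: CD → B is not contained in any single fragment, but the restricted closure of its left-hand side across the fragments still reaches the right-hand side; the remaining FDs each lie inside some fragment. All dependencies are preserved.

lossless and dependency-preserving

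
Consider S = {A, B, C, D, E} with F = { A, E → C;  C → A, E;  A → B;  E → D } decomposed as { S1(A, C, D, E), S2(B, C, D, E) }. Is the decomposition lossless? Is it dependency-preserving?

lossless but not dependency-preserving

Lossless test: (C, D, E)⁺ = {A, B, C, D, E}, which contains all of one fragment — lossless.
Dependency preservation: the restricted closure of {A} across the fragments never reaches {B}, so A → B cannot be enforced without a join — not preserved.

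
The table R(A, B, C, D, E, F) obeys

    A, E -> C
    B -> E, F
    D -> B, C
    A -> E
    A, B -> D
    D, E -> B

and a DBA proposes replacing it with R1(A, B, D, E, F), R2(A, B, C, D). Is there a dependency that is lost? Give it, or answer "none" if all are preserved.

A, E → C: restricted closure across fragments reaches C.
B → E, F lies within R1.
D → B, C lies within R2.
A → E lies within R1.
A, B → D lies within R1.
D, E → B lies within R1.
Every dependency is enforceable on the fragments, so the decomposition is dependency-preserving.

none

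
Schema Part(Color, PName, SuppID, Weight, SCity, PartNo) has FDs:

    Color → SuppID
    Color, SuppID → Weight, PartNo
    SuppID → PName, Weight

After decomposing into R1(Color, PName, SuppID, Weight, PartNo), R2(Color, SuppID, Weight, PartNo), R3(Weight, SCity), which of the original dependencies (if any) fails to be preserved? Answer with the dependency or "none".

Color → SuppID lies within R1.
Color, SuppID → Weight, PartNo lies within R1.
SuppID → PName, Weight lies within R1.
Every dependency is enforceable on the fragments, so the decomposition is dependency-preserving.

none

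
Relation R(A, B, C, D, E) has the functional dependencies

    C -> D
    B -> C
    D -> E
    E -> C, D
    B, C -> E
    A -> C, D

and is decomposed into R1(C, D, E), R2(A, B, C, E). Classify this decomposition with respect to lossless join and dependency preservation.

lossless and dependency-preserving

Lossless test: (C, E)⁺ = {C, D, E}, which contains all of one fragment — lossless.
Dependency preservation: A → C, D is not contained in any single fragment, but the restricted closure of its left-hand side across the fragments still reaches the right-hand side; the remaining FDs each lie inside some fragment. All dependencies are preserved.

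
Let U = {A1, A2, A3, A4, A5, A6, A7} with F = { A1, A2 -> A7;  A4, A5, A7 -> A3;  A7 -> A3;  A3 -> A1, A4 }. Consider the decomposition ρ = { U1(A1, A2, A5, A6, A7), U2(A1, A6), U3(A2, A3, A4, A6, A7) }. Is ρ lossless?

Chase test. Columns are A1, A2, A3, A4, A5, A6, A7; row i has aⱼ where attribute j ∈ Ui, else bᵢⱼ.
Initial tableau (one row per fragment):
  row 1: a1 a2 b13 b14 a5 a6 a7
  row 2: a1 b22 b23 b24 b25 a6 b27
  row 3: b31 a2 a3 a4 b35 a6 a7
Rows 1 and 3 agree on A7; apply A7→A3 and equate their A3 entries.
Rows 1 and 3 agree on A3; apply A3→A1, A4 and equate their A1, A4 entries.
Row 1 is now all distinguished symbols — the join is lossless.

Yes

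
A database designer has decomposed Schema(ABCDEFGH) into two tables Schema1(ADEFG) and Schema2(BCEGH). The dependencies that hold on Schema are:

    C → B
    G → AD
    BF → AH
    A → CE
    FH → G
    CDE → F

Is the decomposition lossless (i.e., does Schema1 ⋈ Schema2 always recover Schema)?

Common attributes: Schema1 ∩ Schema2 = {EG}.
Closure of {EG}: G → AD applies, adding AD; A → CE applies, adding C; CDE → F applies, adding F; C → B applies, adding B; BF → AH applies, adding H. So (EG)⁺ = {ABCDEFGH}.
This closure contains every attribute of Schema1, so Schema1 ∩ Schema2 → Schema1. The join is lossless.

Yes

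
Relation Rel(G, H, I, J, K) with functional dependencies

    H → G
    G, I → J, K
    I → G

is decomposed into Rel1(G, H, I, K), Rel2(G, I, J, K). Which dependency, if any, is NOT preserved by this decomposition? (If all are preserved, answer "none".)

H → G lies within Rel1.
G, I → J, K lies within Rel2.
I → G lies within Rel1.
Every dependency is enforceable on the fragments, so the decomposition is dependency-preserving.

none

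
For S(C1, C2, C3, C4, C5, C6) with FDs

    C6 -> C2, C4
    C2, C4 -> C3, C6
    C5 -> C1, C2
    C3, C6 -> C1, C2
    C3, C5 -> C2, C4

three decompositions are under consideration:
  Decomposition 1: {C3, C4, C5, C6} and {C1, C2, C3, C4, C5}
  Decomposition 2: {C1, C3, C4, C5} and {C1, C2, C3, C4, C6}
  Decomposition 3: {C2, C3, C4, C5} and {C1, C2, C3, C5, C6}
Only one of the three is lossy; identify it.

Decomposition 2

Decomposition 1: common = {C3, C4, C5}, closure = {C1, C2, C3, C4, C5, C6} → lossless.
Decomposition 2: common = {C1, C3, C4}, closure = {C1, C3, C4} → lossy.
Decomposition 3: common = {C2, C3, C5}, closure = {C1, C2, C3, C4, C5, C6} → lossless.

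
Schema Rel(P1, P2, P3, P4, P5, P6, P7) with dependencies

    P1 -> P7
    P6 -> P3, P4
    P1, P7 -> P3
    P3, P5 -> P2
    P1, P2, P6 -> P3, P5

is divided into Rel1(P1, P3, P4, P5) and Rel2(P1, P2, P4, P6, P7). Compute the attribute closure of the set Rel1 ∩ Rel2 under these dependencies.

P1, P3, P4, P7

Rel1 ∩ Rel2 = {P1, P4}.
P1 → P7 applies, adding P7
P1, P7 → P3 applies, adding P3
Closure: {P1, P3, P4, P7}.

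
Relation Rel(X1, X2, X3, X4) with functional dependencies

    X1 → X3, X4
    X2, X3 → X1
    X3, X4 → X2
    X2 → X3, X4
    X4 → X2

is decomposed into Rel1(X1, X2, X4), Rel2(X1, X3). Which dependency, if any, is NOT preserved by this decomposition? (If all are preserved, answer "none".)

none

X1 → X3, X4: restricted closure across fragments reaches X3, X4.
X2, X3 → X1: restricted closure across fragments reaches X1.
X3, X4 → X2: restricted closure across fragments reaches X2.
X2 → X3, X4: restricted closure across fragments reaches X3, X4.
X4 → X2 lies within Rel1.
Every dependency is enforceable on the fragments, so the decomposition is dependency-preserving.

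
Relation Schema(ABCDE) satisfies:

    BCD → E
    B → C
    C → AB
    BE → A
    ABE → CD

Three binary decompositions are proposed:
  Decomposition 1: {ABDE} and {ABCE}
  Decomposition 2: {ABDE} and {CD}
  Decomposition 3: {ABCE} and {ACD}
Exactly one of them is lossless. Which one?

Decomposition 1: common = {ABE}, closure = {ABCDE} → lossless.
Decomposition 2: common = {D}, closure = {D} → lossy.
Decomposition 3: common = {AC}, closure = {ABC} → lossy.

Decomposition 1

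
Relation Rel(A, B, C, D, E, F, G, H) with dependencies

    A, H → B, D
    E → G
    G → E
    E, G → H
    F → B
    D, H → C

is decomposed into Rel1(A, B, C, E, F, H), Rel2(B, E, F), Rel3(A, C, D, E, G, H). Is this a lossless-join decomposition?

Chase test. Columns are A, B, C, D, E, F, G, H; row i has aⱼ where attribute j ∈ Reli, else bᵢⱼ.
Initial tableau (one row per fragment):
  row 1: a1 a2 a3 b14 a5 a6 b17 a8
  row 2: b21 a2 b23 b24 a5 a6 b27 b28
  row 3: a1 b32 a3 a4 a5 b36 a7 a8
Rows 1 and 3 agree on A, H; apply A, H→B, D and equate their B, D entries.
Rows 1 and 2 agree on E; apply E→G and equate their G entries.
Rows 1 and 3 agree on E; apply E→G and equate their G entries.
Rows 1 and 2 agree on E, G; apply E, G→H and equate their H entries.
Row 1 is now all distinguished symbols — the join is lossless.

Yes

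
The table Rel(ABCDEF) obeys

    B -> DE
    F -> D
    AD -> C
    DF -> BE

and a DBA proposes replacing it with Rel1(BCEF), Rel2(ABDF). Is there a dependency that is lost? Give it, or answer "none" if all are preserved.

Check AD → C: no single fragment contains all of {ACD}, and the restricted closure of {AD} across the fragments never reaches {C}.
B → DE is preserved.
F → D is preserved.
DF → BE is preserved.

AD -> C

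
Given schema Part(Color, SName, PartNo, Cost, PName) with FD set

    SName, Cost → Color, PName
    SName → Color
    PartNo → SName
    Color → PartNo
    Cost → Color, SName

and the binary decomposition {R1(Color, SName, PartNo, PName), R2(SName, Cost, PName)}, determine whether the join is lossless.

Common attributes: R1 ∩ R2 = {SName, PName}.
Closure of {SName, PName}: SName → Color applies, adding Color; Color → PartNo applies, adding PartNo. So (SName, PName)⁺ = {Color, SName, PartNo, PName}.
This closure contains every attribute of R1, so R1 ∩ R2 → R1. The join is lossless.

Yes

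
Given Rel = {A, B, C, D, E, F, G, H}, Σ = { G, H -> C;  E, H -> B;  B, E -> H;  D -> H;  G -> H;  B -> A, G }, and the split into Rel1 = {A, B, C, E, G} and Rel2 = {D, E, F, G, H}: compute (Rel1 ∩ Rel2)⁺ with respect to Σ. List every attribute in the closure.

Rel1 ∩ Rel2 = {E, G}.
G → H applies, adding H
G, H → C applies, adding C
E, H → B applies, adding B
B → A, G applies, adding A
Closure: {A, B, C, E, G, H}.

A, B, C, E, G, H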